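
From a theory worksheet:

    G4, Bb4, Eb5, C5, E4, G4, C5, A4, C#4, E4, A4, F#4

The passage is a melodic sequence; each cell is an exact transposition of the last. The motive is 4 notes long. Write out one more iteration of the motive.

With a 4-note motive the entries are G4, E4, C#4, each down a 3rd from the previous.
So cell 4 is A#3 C#4 F#4 D#4.

A#3 C#4 F#4 D#4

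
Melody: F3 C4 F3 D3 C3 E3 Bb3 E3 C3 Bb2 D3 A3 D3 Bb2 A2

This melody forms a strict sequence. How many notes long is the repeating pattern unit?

5

Try groups of 5 (3 cells in 15 notes):
F3 C4 F3 D3 C3 | E3 Bb3 E3 C3 Bb2 | D3 A3 D3 Bb2 A2
Every group is a transposition down a 2nd of the one before; no shorter unit works.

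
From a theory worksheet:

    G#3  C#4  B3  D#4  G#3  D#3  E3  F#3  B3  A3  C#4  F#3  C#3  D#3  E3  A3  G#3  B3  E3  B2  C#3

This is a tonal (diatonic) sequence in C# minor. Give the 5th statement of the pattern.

C#3 F#3 E3 G#3 C#3 G#2 A2

Unit = 7 notes; the statements start on G#3, F#3, E3, moving down a 2nd each time.
Continuing the starts: D#3 → C#3.
So cell 5 is C#3 F#3 E3 G#3 C#3 G#2 A2.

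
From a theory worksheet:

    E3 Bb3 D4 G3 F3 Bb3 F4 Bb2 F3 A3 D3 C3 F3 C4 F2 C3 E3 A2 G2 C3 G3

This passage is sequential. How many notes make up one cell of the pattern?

There are 21 notes; a 7-note unit gives 3 cells:
E3 Bb3 D4 G3 F3 Bb3 F4 | Bb2 F3 A3 D3 C3 F3 C4 | F2 C3 E3 A2 G2 C3 G3
That's a consistent down a 4th shift per cell, and no other grouping gives one.

7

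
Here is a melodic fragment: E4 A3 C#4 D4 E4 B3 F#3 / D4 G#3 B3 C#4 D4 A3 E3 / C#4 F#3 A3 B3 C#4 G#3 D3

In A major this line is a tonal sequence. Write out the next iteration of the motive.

Unit = 7 notes; the statements start on E4, D4, C#4, moving down a 2nd each time.
Statement 4 starts on B3 and keeps the same diatonic contour: B3 E3 G#3 A3 B3 F#3 C#3.

B3 E3 G#3 A3 B3 F#3 C#3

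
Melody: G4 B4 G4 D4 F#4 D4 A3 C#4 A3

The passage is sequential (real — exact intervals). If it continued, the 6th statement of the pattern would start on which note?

The 3-note cells begin on G4, D4, A3 — each down a 4th from the last.
Extending the heads down a 4th: E3 → B2 → F#2.

F#2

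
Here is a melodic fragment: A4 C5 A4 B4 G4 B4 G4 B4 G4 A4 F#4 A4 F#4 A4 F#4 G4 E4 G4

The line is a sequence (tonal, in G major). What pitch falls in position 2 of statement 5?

Grouping in 6s, the 2nd note of each cell is C5, B4, A4.
Each moves down a 2nd. Continuing: G4 → F#4.

F#4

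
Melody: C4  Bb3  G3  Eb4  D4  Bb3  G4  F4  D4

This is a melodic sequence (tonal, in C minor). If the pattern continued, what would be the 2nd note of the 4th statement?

Grouping in 3s, the 2nd note of each cell is Bb3, D4, F4.
Each moves up a 3rd; the next is Ab4.

Ab4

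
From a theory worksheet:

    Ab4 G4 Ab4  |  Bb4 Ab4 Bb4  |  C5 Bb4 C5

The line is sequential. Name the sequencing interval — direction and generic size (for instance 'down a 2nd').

up a 2nd

Unit = 3 notes; the statements start on Ab4, Bb4, C5, moving up a 2nd each time.
Ab4 to Bb4 is up a 2nd.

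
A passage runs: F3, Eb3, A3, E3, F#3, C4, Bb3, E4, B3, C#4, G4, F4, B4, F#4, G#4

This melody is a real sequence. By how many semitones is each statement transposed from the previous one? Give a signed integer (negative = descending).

Unit = 5 notes; the statements start on F3, C4, G4, moving up a 5th each time.
F3 to C4 spans +7 semitones.

7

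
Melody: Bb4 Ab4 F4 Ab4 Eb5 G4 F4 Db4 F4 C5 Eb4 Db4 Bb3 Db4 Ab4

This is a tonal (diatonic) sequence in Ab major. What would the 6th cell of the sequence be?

Unit = 5 notes; the statements start on Bb4, G4, Eb4, moving down a 3rd each time.
Extending down a 3rd: C4 → Ab3 → F3.
From F3 the diatonic shape gives F3 Eb3 C3 Eb3 Bb3.

F3 Eb3 C3 Eb3 Bb3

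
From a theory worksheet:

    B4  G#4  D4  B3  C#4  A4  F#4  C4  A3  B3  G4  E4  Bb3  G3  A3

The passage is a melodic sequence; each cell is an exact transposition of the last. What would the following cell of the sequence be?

F4 D4 Ab3 F3 G3

The 5-note cells begin on B4, A4, G4 — each down a 2nd from the last.
From F4 the exact shape gives F4 D4 Ab3 F3 G3.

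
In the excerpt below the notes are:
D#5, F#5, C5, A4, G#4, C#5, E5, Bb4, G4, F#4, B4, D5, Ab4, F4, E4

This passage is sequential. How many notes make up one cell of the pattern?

5

There are 15 notes; a 5-note unit gives 3 cells:
D#5 F#5 C5 A4 G#4 | C#5 E5 Bb4 G4 F#4 | B4 D5 Ab4 F4 E4
That's a consistent down a 2nd shift per cell, and no other grouping gives one.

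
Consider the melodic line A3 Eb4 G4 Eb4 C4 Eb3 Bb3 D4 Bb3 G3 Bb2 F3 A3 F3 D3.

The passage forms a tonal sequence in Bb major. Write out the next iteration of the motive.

F2 C3 Eb3 C3 A2

With a 5-note motive the entries are A3, Eb3, Bb2, each down a 4th from the previous.
From F2 the diatonic shape gives F2 C3 Eb3 C3 A2.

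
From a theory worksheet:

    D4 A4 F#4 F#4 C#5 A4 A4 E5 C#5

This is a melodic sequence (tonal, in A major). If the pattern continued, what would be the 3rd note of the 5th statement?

G#5

Grouping in 3s, the 3rd note of each cell is F#4, A4, C#5.
Carrying that up a 3rd forward: E5 → G#5.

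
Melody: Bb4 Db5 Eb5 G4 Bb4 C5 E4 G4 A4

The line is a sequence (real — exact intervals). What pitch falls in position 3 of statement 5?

With 3-note cells, note 3 of each statement runs Eb5, C5, A4.
Each moves down a 3rd. Continuing: F#4 → D#4.

D#4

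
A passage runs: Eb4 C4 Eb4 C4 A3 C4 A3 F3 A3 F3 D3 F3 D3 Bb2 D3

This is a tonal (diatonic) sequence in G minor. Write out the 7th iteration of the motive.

Unit = 3 notes; the statements start on Eb4, C4, A3, F3, D3, moving down a 3rd each time.
Carrying on: Bb2 → G2.
From G2 the diatonic shape gives G2 Eb2 G2.

G2 Eb2 G2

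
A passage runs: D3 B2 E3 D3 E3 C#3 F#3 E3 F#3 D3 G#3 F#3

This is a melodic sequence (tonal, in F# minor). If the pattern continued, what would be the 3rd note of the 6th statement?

Grouping in 4s, the 3rd note of each cell is E3, F#3, G#3.
Extending up a 2nd: A3 → B3 → C#4.

C#4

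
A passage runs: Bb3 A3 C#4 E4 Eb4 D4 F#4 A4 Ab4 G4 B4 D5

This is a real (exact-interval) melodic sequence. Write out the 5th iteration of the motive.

Unit = 4 notes; the statements start on Bb3, Eb4, Ab4, moving up a 4th each time.
Extending up a 4th: Db5 → Gb5.
From Gb5 the exact shape gives Gb5 F5 A5 C6.

Gb5 F5 A5 C6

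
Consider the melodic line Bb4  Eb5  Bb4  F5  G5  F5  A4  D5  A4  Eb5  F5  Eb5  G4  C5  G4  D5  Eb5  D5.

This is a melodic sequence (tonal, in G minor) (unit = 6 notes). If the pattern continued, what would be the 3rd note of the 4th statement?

Grouping in 6s, the 3rd note of each cell is Bb4, A4, G4.
One more down a 2nd gives F4.

F4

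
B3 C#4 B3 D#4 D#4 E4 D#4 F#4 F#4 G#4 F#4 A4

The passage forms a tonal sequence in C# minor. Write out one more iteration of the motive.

A4 B4 A4 C#5

Unit = 4 notes; the statements start on B3, D#4, F#4, moving up a 3rd each time.
So cell 4 is A4 B4 A4 C#5.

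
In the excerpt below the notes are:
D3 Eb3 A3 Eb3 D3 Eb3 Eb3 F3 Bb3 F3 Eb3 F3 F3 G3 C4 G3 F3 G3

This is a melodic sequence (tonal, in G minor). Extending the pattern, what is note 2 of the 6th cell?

With 6-note cells, note 2 of each statement runs Eb3, F3, G3.
Each moves up a 2nd. Continuing: A3 → Bb3 → C4.

C4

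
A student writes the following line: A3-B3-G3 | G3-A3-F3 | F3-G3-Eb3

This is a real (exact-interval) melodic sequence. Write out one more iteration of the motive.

Eb3 F3 Db3

Taking 3-note groups, the heads are A3, G3, F3: the pattern moves down a 2nd.
So cell 4 is Eb3 F3 Db3.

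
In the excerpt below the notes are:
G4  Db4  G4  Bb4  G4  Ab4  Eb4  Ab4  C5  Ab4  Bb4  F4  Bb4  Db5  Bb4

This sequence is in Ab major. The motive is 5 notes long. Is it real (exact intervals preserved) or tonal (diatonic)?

tonal

Every note is diatonic to Ab major.
Cell 1 has -6 semitones from note 1 to 2, but cell 2 has -5 — the interval quality changes while the contour stays the same, which is the hallmark of a tonal sequence.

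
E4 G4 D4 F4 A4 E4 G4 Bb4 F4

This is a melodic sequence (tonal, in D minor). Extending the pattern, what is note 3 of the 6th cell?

The unit is 3 notes. Position-3 pitches of the 3 shown cells: D4, E4, F4.
Carrying that up a 2nd forward: G4 → A4 → Bb4.

Bb4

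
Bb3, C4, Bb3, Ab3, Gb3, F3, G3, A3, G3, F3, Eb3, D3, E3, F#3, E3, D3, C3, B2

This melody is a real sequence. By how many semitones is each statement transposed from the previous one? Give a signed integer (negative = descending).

-3

With a 6-note motive the entries are Bb3, G3, E3, each down a 3rd from the previous.
Bb3 to G3 spans -3 semitones.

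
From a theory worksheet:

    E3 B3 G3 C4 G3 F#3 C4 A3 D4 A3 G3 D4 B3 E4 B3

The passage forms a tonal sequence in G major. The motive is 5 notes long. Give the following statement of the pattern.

A3 E4 C4 F#4 C4

Taking 5-note groups, the heads are E3, F#3, G3: the pattern moves up a 2nd.
Statement 4 starts on A3 and keeps the same diatonic contour: A3 E4 C4 F#4 C4.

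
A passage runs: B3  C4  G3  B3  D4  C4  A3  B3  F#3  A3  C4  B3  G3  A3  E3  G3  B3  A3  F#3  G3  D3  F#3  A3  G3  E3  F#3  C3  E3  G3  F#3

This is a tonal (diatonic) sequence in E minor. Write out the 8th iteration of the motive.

B2 C3 G2 B2 D3 C3

The 6-note cells begin on B3, A3, G3, F#3, E3 — each down a 2nd from the last.
Continuing the starts: D3 → C3 → B2.
So cell 8 is B2 C3 G2 B2 D3 C3.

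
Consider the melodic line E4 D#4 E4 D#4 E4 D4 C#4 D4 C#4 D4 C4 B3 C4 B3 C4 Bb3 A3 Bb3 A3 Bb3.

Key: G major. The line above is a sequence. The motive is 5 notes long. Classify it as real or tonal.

real

Each cell has the same semitone pattern (-1, 1, -1, 1) — intervals are preserved exactly.
And D#4 lies outside G major, so the sequence is real rather than tonal.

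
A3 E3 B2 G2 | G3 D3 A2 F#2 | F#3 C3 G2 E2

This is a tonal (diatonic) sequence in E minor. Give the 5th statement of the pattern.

D3 A2 E2 C2

The 4-note cells begin on A3, G3, F#3 — each down a 2nd from the last.
Carrying on: E3 → D3.
Statement 5 starts on D3 and keeps the same diatonic contour: D3 A2 E2 C2.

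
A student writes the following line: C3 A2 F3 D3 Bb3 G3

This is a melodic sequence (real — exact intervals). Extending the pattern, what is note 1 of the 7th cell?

Gb5

With 2-note cells, note 1 of each statement runs C3, F3, Bb3.
Carrying that up a 4th forward: Eb4 → Ab4 → Db5 → Gb5.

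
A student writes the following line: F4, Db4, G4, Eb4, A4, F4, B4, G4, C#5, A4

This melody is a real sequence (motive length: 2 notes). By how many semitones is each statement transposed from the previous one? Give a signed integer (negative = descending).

2

With a 2-note motive the entries are F4, G4, A4, B4, C#5, each up a 2nd from the previous.
F4 to G4 spans +2 semitones.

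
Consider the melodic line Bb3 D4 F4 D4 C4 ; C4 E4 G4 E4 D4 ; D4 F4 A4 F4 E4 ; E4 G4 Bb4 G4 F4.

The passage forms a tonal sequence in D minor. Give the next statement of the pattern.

Taking 5-note groups, the heads are Bb3, C4, D4, E4: the pattern moves up a 2nd.
Statement 5 starts on F4 and keeps the same diatonic contour: F4 A4 C5 A4 G4.

F4 A4 C5 A4 G4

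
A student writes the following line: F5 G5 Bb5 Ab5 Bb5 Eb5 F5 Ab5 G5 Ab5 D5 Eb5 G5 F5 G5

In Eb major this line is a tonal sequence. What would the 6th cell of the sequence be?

Taking 5-note groups, the heads are F5, Eb5, D5: the pattern moves down a 2nd.
Carrying on: C5 → Bb4 → Ab4.
So cell 6 is Ab4 Bb4 D5 C5 D5.

Ab4 Bb4 D5 C5 D5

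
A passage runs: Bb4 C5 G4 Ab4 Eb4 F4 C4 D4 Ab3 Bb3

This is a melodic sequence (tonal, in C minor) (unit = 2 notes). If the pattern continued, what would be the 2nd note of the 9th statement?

Ab2

With 2-note cells, note 2 of each statement runs C5, Ab4, F4, D4, Bb3.
Carrying that down a 3rd forward: G3 → Eb3 → C3 → Ab2.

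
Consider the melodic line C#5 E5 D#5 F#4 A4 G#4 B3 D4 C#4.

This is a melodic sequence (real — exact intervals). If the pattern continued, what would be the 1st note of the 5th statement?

A2

With 3-note cells, note 1 of each statement runs C#5, F#4, B3.
Carrying that down a 5th forward: E3 → A2.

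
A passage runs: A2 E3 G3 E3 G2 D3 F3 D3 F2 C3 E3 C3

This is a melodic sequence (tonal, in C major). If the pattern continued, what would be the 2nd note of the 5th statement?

The unit is 4 notes. Position-2 pitches of the 3 shown cells: E3, D3, C3.
Each moves down a 2nd. Continuing: B2 → A2.

A2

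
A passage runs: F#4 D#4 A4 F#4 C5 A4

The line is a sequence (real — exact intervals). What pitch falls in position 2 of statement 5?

Eb5

With 2-note cells, note 2 of each statement runs D#4, F#4, A4.
Extending up a 3rd: C5 → Eb5.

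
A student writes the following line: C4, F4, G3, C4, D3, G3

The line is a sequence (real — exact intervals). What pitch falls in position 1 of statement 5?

E2

Grouping in 2s, the 1st note of each cell is C4, G3, D3.
Extending down a 4th: A2 → E2.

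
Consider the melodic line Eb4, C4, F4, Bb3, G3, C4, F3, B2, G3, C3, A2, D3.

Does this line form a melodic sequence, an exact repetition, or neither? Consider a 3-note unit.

neither

Note 2 of cell 3 is B2; if this were a sequence it would be D3. No unit length gives a consistent transposition pattern.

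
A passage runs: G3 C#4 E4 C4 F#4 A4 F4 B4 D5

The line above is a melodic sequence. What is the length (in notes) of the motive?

Try groups of 3 (3 cells in 9 notes):
G3 C#4 E4 | C4 F#4 A4 | F4 B4 D5
Every group is a transposition up a 4th of the one before; no shorter unit works.

3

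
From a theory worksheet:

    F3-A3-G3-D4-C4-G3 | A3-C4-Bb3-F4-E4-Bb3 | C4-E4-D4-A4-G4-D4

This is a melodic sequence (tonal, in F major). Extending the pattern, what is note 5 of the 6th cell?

With 6-note cells, note 5 of each statement runs C4, E4, G4.
Extending up a 3rd: Bb4 → D5 → F5.

F5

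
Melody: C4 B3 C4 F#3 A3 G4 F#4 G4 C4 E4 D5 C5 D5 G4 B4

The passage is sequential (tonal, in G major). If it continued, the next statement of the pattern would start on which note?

With a 5-note motive the entries are C4, G4, D5, each up a 5th from the previous.
One more step up a 5th gives A5.

A5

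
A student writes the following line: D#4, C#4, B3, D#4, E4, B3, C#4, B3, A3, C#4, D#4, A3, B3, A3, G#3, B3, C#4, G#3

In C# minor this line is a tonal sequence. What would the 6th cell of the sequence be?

F#3 E3 D#3 F#3 G#3 D#3

The 6-note cells begin on D#4, C#4, B3 — each down a 2nd from the last.
Carrying on: A3 → G#3 → F#3.
From F#3 the diatonic shape gives F#3 E3 D#3 F#3 G#3 D#3.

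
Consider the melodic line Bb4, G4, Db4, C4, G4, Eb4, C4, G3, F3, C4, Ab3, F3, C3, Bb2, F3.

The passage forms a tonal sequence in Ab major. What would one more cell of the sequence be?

Db3 Bb2 F2 Eb2 Bb2

Taking 5-note groups, the heads are Bb4, Eb4, Ab3: the pattern moves down a 5th.
From Db3 the diatonic shape gives Db3 Bb2 F2 Eb2 Bb2.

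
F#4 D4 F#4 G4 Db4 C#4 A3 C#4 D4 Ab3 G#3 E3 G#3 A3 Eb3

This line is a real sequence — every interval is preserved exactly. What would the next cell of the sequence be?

D#3 B2 D#3 E3 Bb2

With a 5-note motive the entries are F#4, C#4, G#3, each down a 4th from the previous.
Statement 4 starts on D#3 and keeps the same exact contour: D#3 B2 D#3 E3 Bb2.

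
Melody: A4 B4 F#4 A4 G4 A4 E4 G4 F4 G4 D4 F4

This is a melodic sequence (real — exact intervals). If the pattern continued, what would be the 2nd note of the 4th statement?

F4

The unit is 4 notes. Position-2 pitches of the 3 shown cells: B4, A4, G4.
One more down a 2nd gives F4.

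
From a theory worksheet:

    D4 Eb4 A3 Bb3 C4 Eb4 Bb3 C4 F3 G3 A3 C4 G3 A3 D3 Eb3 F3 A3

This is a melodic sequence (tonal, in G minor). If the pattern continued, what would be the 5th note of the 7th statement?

Grouping in 6s, the 5th note of each cell is C4, A3, F3.
Extending down a 3rd: D3 → Bb2 → G2 → Eb2.

Eb2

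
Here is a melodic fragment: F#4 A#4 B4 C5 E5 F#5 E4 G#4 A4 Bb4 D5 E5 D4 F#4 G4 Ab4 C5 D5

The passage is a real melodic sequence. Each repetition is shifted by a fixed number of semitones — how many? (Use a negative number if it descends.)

-2

With a 6-note motive the entries are F#4, E4, D4, each down a 2nd from the previous.
Counting half-steps from F#4 to E4: -2.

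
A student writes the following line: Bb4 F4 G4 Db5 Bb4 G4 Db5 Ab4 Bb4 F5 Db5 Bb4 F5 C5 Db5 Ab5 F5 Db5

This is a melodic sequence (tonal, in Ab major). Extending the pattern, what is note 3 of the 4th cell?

With 6-note cells, note 3 of each statement runs G4, Bb4, Db5.
From Db5, up a 3rd gives F5.

F5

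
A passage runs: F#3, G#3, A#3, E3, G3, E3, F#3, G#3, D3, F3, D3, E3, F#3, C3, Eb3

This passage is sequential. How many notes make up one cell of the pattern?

There are 15 notes; a 5-note unit gives 3 cells:
F#3 G#3 A#3 E3 G3 | E3 F#3 G#3 D3 F3 | D3 E3 F#3 C3 Eb3
That's a consistent down a 2nd shift per cell, and no other grouping gives one.

5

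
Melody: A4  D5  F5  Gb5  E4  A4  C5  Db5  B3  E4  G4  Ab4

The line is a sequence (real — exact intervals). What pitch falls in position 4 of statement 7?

With 4-note cells, note 4 of each statement runs Gb5, Db5, Ab4.
Extending down a 4th: Eb4 → Bb3 → F3 → C3.

C3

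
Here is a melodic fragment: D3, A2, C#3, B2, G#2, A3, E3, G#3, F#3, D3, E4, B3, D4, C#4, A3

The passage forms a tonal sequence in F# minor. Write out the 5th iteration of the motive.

F#5 C#5 E5 D5 B4

Unit = 5 notes; the statements start on D3, A3, E4, moving up a 5th each time.
Extending up a 5th: B4 → F#5.
From F#5 the diatonic shape gives F#5 C#5 E5 D5 B4.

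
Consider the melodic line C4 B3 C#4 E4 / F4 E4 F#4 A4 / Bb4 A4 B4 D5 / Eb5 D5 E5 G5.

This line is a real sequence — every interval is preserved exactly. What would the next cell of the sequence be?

Unit = 4 notes; the statements start on C4, F4, Bb4, Eb5, moving up a 4th each time.
Statement 5 starts on Ab5 and keeps the same exact contour: Ab5 G5 A5 C6.

Ab5 G5 A5 C6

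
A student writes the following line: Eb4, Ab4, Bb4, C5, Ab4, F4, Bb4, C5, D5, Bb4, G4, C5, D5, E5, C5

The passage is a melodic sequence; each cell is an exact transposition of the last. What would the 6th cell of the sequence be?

C#5 F#5 G#5 A#5 F#5

With a 5-note motive the entries are Eb4, F4, G4, each up a 2nd from the previous.
Extending up a 2nd: A4 → B4 → C#5.
From C#5 the exact shape gives C#5 F#5 G#5 A#5 F#5.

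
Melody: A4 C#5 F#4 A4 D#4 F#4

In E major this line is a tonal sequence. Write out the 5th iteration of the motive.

Taking 2-note groups, the heads are A4, F#4, D#4: the pattern moves down a 3rd.
Continuing the starts: B3 → G#3.
So cell 5 is G#3 B3.

G#3 B3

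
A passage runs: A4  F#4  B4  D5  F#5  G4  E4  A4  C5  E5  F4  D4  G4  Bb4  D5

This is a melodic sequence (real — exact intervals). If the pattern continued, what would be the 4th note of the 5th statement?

Gb4

With 5-note cells, note 4 of each statement runs D5, C5, Bb4.
Extending down a 2nd: Ab4 → Gb4.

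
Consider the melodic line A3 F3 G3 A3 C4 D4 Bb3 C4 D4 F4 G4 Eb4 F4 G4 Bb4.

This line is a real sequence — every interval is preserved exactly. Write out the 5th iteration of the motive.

F5 Db5 Eb5 F5 Ab5

With a 5-note motive the entries are A3, D4, G4, each up a 4th from the previous.
Continuing the starts: C5 → F5.
So cell 5 is F5 Db5 Eb5 F5 Ab5.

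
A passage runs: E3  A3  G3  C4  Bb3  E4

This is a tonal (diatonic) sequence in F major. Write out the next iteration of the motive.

The 2-note cells begin on E3, G3, Bb3 — each up a 3rd from the last.
Statement 4 starts on D4 and keeps the same diatonic contour: D4 G4.

D4 G4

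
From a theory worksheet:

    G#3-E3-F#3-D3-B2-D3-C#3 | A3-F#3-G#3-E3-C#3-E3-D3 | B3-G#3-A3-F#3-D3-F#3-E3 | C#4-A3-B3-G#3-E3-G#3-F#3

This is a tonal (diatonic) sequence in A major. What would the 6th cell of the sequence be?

With a 7-note motive the entries are G#3, A3, B3, C#4, each up a 2nd from the previous.
Extending up a 2nd: D4 → E4.
So cell 6 is E4 C#4 D4 B3 G#3 B3 A3.

E4 C#4 D4 B3 G#3 B3 A3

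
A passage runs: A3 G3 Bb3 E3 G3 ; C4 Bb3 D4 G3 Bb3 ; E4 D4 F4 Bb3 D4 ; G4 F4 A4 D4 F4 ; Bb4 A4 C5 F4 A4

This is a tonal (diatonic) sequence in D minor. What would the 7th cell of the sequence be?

F5 E5 G5 C5 E5

Unit = 5 notes; the statements start on A3, C4, E4, G4, Bb4, moving up a 3rd each time.
Extending up a 3rd: D5 → F5.
From F5 the diatonic shape gives F5 E5 G5 C5 E5.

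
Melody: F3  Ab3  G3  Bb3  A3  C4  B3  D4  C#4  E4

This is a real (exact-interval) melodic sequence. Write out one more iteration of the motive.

With a 2-note motive the entries are F3, G3, A3, B3, C#4, each up a 2nd from the previous.
Statement 6 starts on D#4 and keeps the same exact contour: D#4 F#4.

D#4 F#4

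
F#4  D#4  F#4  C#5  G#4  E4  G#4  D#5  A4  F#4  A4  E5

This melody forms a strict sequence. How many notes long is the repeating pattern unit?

4

Try groups of 4 (3 cells in 12 notes):
F#4 D#4 F#4 C#5 | G#4 E4 G#4 D#5 | A4 F#4 A4 E5
Every group is a transposition up a 2nd of the one before; no shorter unit works.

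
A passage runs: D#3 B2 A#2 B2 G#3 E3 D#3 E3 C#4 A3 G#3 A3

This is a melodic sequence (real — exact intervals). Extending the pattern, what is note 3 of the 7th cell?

E5

Grouping in 4s, the 3rd note of each cell is A#2, D#3, G#3.
Carrying that up a 4th forward: C#4 → F#4 → B4 → E5.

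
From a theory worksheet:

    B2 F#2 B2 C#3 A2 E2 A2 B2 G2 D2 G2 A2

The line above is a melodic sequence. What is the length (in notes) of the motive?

4

There are 12 notes; a 4-note unit gives 3 cells:
B2 F#2 B2 C#3 | A2 E2 A2 B2 | G2 D2 G2 A2
That's a consistent down a 2nd shift per cell, and no other grouping gives one.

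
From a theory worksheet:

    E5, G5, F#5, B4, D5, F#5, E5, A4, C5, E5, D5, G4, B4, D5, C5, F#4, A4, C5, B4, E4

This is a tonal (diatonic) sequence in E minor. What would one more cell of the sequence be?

With a 4-note motive the entries are E5, D5, C5, B4, A4, each down a 2nd from the previous.
From G4 the diatonic shape gives G4 B4 A4 D4.

G4 B4 A4 D4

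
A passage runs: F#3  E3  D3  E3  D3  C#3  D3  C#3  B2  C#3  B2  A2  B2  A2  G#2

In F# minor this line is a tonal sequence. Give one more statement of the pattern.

A2 G#2 F#2

Unit = 3 notes; the statements start on F#3, E3, D3, C#3, B2, moving down a 2nd each time.
Statement 6 starts on A2 and keeps the same diatonic contour: A2 G#2 F#2.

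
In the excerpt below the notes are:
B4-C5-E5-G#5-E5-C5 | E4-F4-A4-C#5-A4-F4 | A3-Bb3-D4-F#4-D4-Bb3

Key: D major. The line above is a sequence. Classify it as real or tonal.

Each cell has the same semitone pattern (1, 4, 4, -4, -4) — intervals are preserved exactly.
And C5 lies outside D major, so the sequence is real rather than tonal.

real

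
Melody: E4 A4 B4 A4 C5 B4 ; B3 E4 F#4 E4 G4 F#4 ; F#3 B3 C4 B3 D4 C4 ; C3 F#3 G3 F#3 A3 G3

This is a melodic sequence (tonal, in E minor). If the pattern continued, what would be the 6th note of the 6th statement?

The unit is 6 notes. Position-6 pitches of the 4 shown cells: B4, F#4, C4, G3.
Each moves down a 4th. Continuing: D3 → A2.

A2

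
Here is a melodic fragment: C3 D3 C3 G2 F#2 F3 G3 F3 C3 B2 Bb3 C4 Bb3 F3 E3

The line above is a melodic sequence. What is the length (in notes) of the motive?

5

There are 15 notes; a 5-note unit gives 3 cells:
C3 D3 C3 G2 F#2 | F3 G3 F3 C3 B2 | Bb3 C4 Bb3 F3 E3
Every group is a transposition up a 4th of the one before; no shorter unit works.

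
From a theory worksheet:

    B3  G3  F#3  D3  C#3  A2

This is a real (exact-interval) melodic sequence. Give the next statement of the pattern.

Unit = 2 notes; the statements start on B3, F#3, C#3, moving down a 4th each time.
From G#2 the exact shape gives G#2 E2.

G#2 E2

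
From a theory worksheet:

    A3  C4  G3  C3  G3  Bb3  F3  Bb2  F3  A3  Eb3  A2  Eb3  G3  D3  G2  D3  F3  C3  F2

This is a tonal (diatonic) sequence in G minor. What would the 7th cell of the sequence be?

Taking 4-note groups, the heads are A3, G3, F3, Eb3, D3: the pattern moves down a 2nd.
Extending down a 2nd: C3 → Bb2.
From Bb2 the diatonic shape gives Bb2 D3 A2 D2.

Bb2 D3 A2 D2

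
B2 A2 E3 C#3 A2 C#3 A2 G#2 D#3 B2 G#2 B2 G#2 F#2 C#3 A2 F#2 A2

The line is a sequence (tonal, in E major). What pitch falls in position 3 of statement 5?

A2

Grouping in 6s, the 3rd note of each cell is E3, D#3, C#3.
Extending down a 2nd: B2 → A2.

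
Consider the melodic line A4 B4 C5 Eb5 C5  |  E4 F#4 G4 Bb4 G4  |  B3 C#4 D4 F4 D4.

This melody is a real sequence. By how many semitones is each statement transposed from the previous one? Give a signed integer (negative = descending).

With a 5-note motive the entries are A4, E4, B3, each down a 4th from the previous.
A4→E4 is 64 − 69 = -5 semitones.

-5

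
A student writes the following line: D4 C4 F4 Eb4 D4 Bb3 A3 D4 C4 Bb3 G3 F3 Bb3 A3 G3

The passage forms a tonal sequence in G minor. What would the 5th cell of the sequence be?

Taking 5-note groups, the heads are D4, Bb3, G3: the pattern moves down a 3rd.
Continuing the starts: Eb3 → C3.
From C3 the diatonic shape gives C3 Bb2 Eb3 D3 C3.

C3 Bb2 Eb3 D3 C3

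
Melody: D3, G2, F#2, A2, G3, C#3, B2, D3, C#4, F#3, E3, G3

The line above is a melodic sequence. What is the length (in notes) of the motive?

4

There are 12 notes; a 4-note unit gives 3 cells:
D3 G2 F#2 A2 | G3 C#3 B2 D3 | C#4 F#3 E3 G3
That's a consistent up a 4th shift per cell, and no other grouping gives one.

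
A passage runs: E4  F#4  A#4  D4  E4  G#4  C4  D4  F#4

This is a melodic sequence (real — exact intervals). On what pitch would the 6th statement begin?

The 3-note cells begin on E4, D4, C4 — each down a 2nd from the last.
Continuing: Bb3 → Ab3 → Gb3. Statement 6 starts on Gb3.

Gb3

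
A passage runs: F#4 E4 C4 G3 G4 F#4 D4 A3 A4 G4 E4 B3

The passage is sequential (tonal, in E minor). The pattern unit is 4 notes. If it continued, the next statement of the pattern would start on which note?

With a 4-note motive the entries are F#4, G4, A4, each up a 2nd from the previous.
One more step up a 2nd gives B4.

B4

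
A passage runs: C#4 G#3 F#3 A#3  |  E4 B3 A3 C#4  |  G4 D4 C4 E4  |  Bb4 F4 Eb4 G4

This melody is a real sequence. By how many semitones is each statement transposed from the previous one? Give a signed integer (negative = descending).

With a 4-note motive the entries are C#4, E4, G4, Bb4, each up a 3rd from the previous.
C#4→E4 is 64 − 61 = 3 semitones.

3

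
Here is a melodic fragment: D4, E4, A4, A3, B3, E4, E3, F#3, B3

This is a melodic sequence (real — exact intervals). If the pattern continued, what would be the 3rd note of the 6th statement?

G#2

With 3-note cells, note 3 of each statement runs A4, E4, B3.
Extending down a 4th: F#3 → C#3 → G#2.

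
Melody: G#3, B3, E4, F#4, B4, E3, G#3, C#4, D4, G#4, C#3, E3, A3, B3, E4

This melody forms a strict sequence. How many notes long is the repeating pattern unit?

There are 15 notes; a 5-note unit gives 3 cells:
G#3 B3 E4 F#4 B4 | E3 G#3 C#4 D4 G#4 | C#3 E3 A3 B3 E4
Each cell is the previous one down a 3rd — so the unit is 5 notes.

5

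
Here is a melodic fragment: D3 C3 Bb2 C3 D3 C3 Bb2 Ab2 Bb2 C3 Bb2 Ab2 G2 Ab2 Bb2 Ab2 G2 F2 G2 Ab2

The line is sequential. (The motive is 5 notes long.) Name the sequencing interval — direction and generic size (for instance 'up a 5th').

With a 5-note motive the entries are D3, C3, Bb2, Ab2, each down a 2nd from the previous.
D3 to C3 is down a 2nd.

down a 2nd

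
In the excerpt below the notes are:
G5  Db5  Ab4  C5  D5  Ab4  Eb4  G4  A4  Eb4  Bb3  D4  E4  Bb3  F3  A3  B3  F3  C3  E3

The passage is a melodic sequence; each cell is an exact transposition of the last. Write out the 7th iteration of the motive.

The 4-note cells begin on G5, D5, A4, E4, B3 — each down a 4th from the last.
Carrying on: F#3 → C#3.
So cell 7 is C#3 G2 D2 F#2.

C#3 G2 D2 F#2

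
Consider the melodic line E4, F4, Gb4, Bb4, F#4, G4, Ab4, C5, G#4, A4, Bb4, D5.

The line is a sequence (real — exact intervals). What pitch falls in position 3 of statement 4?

C5

With 4-note cells, note 3 of each statement runs Gb4, Ab4, Bb4.
From Bb4, up a 2nd gives C5.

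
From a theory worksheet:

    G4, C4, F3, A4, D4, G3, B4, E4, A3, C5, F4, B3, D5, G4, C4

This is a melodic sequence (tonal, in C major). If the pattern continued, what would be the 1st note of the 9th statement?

A5

With 3-note cells, note 1 of each statement runs G4, A4, B4, C5, D5.
Extending up a 2nd: E5 → F5 → G5 → A5.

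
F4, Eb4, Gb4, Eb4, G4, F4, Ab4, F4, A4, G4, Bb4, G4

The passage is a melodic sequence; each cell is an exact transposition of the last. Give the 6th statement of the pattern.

D#5 C#5 E5 C#5

Unit = 4 notes; the statements start on F4, G4, A4, moving up a 2nd each time.
Extending up a 2nd: B4 → C#5 → D#5.
So cell 6 is D#5 C#5 E5 C#5.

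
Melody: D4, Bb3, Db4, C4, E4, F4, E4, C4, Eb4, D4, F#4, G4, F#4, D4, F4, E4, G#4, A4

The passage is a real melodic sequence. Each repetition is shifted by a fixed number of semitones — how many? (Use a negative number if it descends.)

2

Taking 6-note groups, the heads are D4, E4, F#4: the pattern moves up a 2nd.
D4→E4 is 64 − 62 = 2 semitones.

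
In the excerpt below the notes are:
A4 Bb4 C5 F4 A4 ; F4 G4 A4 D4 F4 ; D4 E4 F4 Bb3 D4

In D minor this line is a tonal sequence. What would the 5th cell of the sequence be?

With a 5-note motive the entries are A4, F4, D4, each down a 3rd from the previous.
Extending down a 3rd: Bb3 → G3.
From G3 the diatonic shape gives G3 A3 Bb3 E3 G3.

G3 A3 Bb3 E3 G3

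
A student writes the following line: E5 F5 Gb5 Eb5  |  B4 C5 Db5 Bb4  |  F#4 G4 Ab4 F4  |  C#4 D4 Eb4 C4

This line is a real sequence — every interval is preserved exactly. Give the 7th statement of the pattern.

A#2 B2 C3 A2

Unit = 4 notes; the statements start on E5, B4, F#4, C#4, moving down a 4th each time.
Continuing the starts: G#3 → D#3 → A#2.
Statement 7 starts on A#2 and keeps the same exact contour: A#2 B2 C3 A2.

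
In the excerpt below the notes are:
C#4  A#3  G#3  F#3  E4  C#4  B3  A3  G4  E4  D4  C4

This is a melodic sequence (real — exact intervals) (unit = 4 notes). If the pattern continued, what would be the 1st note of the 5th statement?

Grouping in 4s, the 1st note of each cell is C#4, E4, G4.
Carrying that up a 3rd forward: Bb4 → Db5.

Db5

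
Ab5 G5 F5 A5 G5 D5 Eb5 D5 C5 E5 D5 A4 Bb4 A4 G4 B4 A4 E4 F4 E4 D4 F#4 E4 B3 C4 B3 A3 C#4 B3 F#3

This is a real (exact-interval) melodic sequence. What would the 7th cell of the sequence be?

D3 C#3 B2 D#3 C#3 G#2

Unit = 6 notes; the statements start on Ab5, Eb5, Bb4, F4, C4, moving down a 4th each time.
Continuing the starts: G3 → D3.
Statement 7 starts on D3 and keeps the same exact contour: D3 C#3 B2 D#3 C#3 G#2.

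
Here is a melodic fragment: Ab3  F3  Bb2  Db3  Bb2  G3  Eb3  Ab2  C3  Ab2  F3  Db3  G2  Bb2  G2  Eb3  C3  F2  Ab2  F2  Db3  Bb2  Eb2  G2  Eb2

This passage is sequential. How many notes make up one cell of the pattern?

There are 25 notes; a 5-note unit gives 5 cells:
Ab3 F3 Bb2 Db3 Bb2 | G3 Eb3 Ab2 C3 Ab2 | F3 Db3 G2 Bb2 G2 | Eb3 C3 F2 Ab2 F2 | Db3 Bb2 Eb2 G2 Eb2
That's a consistent down a 2nd shift per cell, and no other grouping gives one.

5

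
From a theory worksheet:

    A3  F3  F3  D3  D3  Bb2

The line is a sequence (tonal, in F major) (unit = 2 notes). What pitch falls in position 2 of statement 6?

The unit is 2 notes. Position-2 pitches of the 3 shown cells: F3, D3, Bb2.
Carrying that down a 3rd forward: G2 → E2 → C2.

C2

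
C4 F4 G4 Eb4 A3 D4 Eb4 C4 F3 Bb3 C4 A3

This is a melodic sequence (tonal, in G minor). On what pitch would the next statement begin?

D3

With a 4-note motive the entries are C4, A3, F3, each down a 3rd from the previous.
The next head, down a 3rd from F3, is D3.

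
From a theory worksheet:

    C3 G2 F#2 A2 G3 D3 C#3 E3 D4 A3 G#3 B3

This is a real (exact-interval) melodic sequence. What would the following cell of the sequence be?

Taking 4-note groups, the heads are C3, G3, D4: the pattern moves up a 5th.
Statement 4 starts on A4 and keeps the same exact contour: A4 E4 D#4 F#4.

A4 E4 D#4 F#4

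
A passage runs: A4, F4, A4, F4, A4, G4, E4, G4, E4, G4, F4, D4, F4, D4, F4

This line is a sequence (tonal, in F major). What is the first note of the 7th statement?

Unit = 5 notes; the statements start on A4, G4, F4, moving down a 2nd each time.
Extending the heads down a 2nd: E4 → D4 → C4 → Bb3.

Bb3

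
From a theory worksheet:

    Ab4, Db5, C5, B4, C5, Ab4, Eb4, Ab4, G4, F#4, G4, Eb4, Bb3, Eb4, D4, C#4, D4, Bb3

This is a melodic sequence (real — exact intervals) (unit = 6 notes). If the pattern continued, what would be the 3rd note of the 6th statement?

B2

With 6-note cells, note 3 of each statement runs C5, G4, D4.
Extending down a 4th: A3 → E3 → B2.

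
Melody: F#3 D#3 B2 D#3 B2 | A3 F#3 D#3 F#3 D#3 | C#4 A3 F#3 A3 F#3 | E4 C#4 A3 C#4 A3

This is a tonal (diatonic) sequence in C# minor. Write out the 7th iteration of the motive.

D#5 B4 G#4 B4 G#4

Unit = 5 notes; the statements start on F#3, A3, C#4, E4, moving up a 3rd each time.
Carrying on: G#4 → B4 → D#5.
So cell 7 is D#5 B4 G#4 B4 G#4.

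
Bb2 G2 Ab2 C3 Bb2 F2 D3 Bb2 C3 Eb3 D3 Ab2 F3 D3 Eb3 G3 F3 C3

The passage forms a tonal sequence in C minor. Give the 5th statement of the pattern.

C4 Ab3 Bb3 D4 C4 G3

With a 6-note motive the entries are Bb2, D3, F3, each up a 3rd from the previous.
Extending up a 3rd: Ab3 → C4.
Statement 5 starts on C4 and keeps the same diatonic contour: C4 Ab3 Bb3 D4 C4 G3.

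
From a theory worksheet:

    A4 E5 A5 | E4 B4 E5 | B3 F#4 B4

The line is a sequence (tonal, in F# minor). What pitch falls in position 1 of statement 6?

With 3-note cells, note 1 of each statement runs A4, E4, B3.
Carrying that down a 4th forward: F#3 → C#3 → G#2.

G#2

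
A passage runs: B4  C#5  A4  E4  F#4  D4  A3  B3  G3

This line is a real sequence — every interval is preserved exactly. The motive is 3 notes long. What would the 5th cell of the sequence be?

G2 A2 F2

Taking 3-note groups, the heads are B4, E4, A3: the pattern moves down a 5th.
Continuing the starts: D3 → G2.
From G2 the exact shape gives G2 A2 F2.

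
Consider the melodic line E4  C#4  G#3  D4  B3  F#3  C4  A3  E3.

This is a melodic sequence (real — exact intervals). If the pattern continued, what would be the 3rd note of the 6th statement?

Bb2

Grouping in 3s, the 3rd note of each cell is G#3, F#3, E3.
Carrying that down a 2nd forward: D3 → C3 → Bb2.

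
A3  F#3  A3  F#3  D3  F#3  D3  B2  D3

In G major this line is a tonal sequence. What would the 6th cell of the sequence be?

Unit = 3 notes; the statements start on A3, F#3, D3, moving down a 3rd each time.
Extending down a 3rd: B2 → G2 → E2.
From E2 the diatonic shape gives E2 C2 E2.

E2 C2 E2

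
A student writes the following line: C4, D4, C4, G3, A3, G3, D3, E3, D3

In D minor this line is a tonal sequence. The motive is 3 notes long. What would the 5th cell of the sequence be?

Taking 3-note groups, the heads are C4, G3, D3: the pattern moves down a 4th.
Extending down a 4th: A2 → E2.
So cell 5 is E2 F2 E2.

E2 F2 E2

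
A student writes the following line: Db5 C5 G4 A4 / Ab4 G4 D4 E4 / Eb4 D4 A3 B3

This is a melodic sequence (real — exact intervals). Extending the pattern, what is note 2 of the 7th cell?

F#2

The unit is 4 notes. Position-2 pitches of the 3 shown cells: C5, G4, D4.
Carrying that down a 4th forward: A3 → E3 → B2 → F#2.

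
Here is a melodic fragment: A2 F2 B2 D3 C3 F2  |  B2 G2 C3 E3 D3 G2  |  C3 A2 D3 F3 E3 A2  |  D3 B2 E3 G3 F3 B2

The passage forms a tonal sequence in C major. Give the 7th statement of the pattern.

G3 E3 A3 C4 B3 E3

Taking 6-note groups, the heads are A2, B2, C3, D3: the pattern moves up a 2nd.
Continuing the starts: E3 → F3 → G3.
So cell 7 is G3 E3 A3 C4 B3 E3.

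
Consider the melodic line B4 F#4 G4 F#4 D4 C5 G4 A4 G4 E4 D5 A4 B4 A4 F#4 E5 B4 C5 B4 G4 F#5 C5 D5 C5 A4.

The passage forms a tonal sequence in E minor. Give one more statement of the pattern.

G5 D5 E5 D5 B4

Unit = 5 notes; the statements start on B4, C5, D5, E5, F#5, moving up a 2nd each time.
From G5 the diatonic shape gives G5 D5 E5 D5 B4.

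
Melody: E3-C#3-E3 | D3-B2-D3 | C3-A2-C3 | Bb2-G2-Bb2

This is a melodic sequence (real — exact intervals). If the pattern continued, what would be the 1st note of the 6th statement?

With 3-note cells, note 1 of each statement runs E3, D3, C3, Bb2.
Each moves down a 2nd. Continuing: Ab2 → Gb2.

Gb2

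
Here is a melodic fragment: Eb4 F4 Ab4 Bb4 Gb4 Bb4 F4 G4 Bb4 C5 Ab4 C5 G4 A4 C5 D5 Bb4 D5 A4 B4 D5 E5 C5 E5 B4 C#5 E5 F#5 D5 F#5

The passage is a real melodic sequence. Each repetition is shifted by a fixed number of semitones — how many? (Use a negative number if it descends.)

2

Unit = 6 notes; the statements start on Eb4, F4, G4, A4, B4, moving up a 2nd each time.
Eb4→F4 is 65 − 63 = 2 semitones.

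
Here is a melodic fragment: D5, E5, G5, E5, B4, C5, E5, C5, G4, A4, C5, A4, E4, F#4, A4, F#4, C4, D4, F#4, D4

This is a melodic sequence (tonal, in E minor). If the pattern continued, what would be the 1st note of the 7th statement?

With 4-note cells, note 1 of each statement runs D5, B4, G4, E4, C4.
Extending down a 3rd: A3 → F#3.

F#3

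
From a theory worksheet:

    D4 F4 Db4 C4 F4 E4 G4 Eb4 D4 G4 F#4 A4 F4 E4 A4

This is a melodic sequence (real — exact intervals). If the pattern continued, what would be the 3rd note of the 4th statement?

The unit is 5 notes. Position-3 pitches of the 3 shown cells: Db4, Eb4, F4.
From F4, up a 2nd gives G4.

G4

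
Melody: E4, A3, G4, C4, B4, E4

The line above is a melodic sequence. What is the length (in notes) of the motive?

Try groups of 2 (3 cells in 6 notes):
E4 A3 | G4 C4 | B4 E4
Each cell is the previous one up a 3rd — so the unit is 2 notes.

2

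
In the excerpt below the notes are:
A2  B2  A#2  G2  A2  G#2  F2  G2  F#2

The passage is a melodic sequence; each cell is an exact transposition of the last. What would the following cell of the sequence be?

Unit = 3 notes; the statements start on A2, G2, F2, moving down a 2nd each time.
So cell 4 is Eb2 F2 E2.

Eb2 F2 E2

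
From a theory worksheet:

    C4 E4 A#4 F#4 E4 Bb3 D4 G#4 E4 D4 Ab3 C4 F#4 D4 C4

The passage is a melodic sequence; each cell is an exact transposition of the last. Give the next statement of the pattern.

Taking 5-note groups, the heads are C4, Bb3, Ab3: the pattern moves down a 2nd.
Statement 4 starts on Gb3 and keeps the same exact contour: Gb3 Bb3 E4 C4 Bb3.

Gb3 Bb3 E4 C4 Bb3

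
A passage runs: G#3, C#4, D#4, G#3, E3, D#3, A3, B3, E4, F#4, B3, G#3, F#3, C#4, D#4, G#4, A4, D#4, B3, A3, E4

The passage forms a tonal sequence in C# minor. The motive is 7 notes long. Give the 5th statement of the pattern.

The 7-note cells begin on G#3, B3, D#4 — each up a 3rd from the last.
Extending up a 3rd: F#4 → A4.
So cell 5 is A4 D#5 E5 A4 F#4 E4 B4.

A4 D#5 E5 A4 F#4 E4 B4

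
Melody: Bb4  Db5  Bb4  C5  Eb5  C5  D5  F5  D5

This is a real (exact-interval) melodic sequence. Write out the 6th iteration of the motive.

With a 3-note motive the entries are Bb4, C5, D5, each up a 2nd from the previous.
Carrying on: E5 → F#5 → G#5.
So cell 6 is G#5 B5 G#5.

G#5 B5 G#5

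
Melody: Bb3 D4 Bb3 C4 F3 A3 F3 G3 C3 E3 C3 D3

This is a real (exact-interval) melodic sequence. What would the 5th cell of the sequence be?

With a 4-note motive the entries are Bb3, F3, C3, each down a 4th from the previous.
Continuing the starts: G2 → D2.
From D2 the exact shape gives D2 F#2 D2 E2.

D2 F#2 D2 E2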